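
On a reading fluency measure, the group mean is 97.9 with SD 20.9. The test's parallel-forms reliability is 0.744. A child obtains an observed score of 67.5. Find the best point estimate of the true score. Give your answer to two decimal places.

75.28

T̂ = ρX + (1 − ρ)μ
  = 0.744 × 67.5 + 0.256 × 97.9
  = 50.2200 + 25.0624
  = 75.282
  ≈ 75.28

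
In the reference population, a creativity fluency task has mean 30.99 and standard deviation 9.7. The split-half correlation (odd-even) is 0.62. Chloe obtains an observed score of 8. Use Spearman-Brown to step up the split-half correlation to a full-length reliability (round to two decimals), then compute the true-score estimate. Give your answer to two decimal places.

Spearman-Brown: ρ = 2r/(1 + r) = 2(0.62)/(1 + 0.62) = 1.240/1.62 = 0.7654 → 0.77
Kelley's formula gives T̂ = 0.77·8 + 0.23·30.99 = 6.16 + 7.1277 = 13.288.

13.29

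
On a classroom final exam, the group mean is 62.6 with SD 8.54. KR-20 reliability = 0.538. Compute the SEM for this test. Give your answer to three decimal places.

SEM = SD · √(1 − ρ) = 8.54 × √0.462 = 8.54 × 0.6797 = 5.8047

5.805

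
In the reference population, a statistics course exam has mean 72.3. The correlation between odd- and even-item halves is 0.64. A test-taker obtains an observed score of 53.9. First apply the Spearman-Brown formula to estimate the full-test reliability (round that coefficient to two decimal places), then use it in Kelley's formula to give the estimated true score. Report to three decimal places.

Spearman-Brown: ρ = 2r/(1 + r) = 2(0.64)/(1 + 0.64) = 1.280/1.64 = 0.7805 → 0.78
T̂ = 0.78(53.9) + 0.22(72.3) = 42.042 + 15.906 = 57.9480 → 57.948

57.948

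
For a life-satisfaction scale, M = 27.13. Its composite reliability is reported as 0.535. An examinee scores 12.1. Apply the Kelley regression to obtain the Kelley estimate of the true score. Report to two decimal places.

19.09

T̂ = 0.535(12.1) + 0.465(27.13) = 6.4735 + 12.61545 = 19.089 → 19.09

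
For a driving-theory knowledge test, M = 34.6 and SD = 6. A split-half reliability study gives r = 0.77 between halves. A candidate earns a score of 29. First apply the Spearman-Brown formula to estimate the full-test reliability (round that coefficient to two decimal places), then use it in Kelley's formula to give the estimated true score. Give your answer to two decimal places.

29.73

Spearman-Brown: ρ = 2r/(1 + r) = 2(0.77)/(1 + 0.77) = 1.540/1.77 = 0.8701 → 0.87
T̂ = 0.87(29) + 0.13(34.6) = 25.23 + 4.498 = 29.728 → 29.73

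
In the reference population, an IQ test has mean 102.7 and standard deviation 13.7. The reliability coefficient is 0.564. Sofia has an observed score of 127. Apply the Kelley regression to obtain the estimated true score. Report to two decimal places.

T̂ = ρX + (1 − ρ)μ
  = 0.564 × 127 + 0.436 × 102.7
  = 71.628 + 44.7772
  = 116.405
  ≈ 116.41

116.41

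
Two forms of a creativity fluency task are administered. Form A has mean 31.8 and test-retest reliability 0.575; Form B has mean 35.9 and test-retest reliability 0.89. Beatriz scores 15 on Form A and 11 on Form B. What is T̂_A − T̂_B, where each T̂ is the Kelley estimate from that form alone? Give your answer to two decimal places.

8.40

T̂_A = 0.575(15) + 0.425(31.8) = 22.1400
T̂_B = 0.89(11) + 0.11(35.9) = 13.7390
T̂_A − T̂_B = 8.4010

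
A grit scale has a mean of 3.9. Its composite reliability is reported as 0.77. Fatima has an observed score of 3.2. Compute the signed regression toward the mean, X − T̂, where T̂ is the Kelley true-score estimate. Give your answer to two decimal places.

T̂ = ρX + (1 − ρ)μ
  = 0.77 × 3.2 + 0.23 × 3.9
  = 2.464 + 0.897
  = 3.3610
  ≈ 3.361
X − T̂ = 3.2 − 3.361 = -0.161 → -0.16

-0.16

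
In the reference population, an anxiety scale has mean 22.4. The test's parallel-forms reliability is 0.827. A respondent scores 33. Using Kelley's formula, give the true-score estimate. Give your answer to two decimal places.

T̂ = 0.827(33) + 0.173(22.4) = 27.291 + 3.8752 = 31.166 → 31.17

31.17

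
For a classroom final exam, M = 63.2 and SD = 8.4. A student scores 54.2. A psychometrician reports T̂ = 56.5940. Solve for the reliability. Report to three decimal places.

T̂ = ρX + (1 − ρ)μ  ⇒  T̂ − μ = ρ(X − μ)
ρ = (T̂ − μ)/(X − μ) = (56.5940 − 63.2) / (54.2 − 63.2) = -6.6060 / -9.0 = 0.73400

0.734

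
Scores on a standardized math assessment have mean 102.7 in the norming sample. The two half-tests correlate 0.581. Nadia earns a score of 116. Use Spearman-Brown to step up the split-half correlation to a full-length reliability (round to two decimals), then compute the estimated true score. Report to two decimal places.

Spearman-Brown: ρ = 2r/(1 + r) = 2(0.581)/(1 + 0.581) = 1.1620/1.581 = 0.7350 → 0.73
T̂ = 0.73(116) + 0.27(102.7) = 84.68 + 27.729 = 112.409 → 112.41

112.41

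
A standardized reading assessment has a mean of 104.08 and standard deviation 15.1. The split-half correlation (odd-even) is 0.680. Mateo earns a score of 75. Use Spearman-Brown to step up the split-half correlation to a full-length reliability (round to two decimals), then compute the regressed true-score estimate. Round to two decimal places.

80.53

Spearman-Brown: ρ = 2r/(1 + r) = 2(0.680)/(1 + 0.680) = 1.3600/1.680 = 0.8095 → 0.81
Regress the observed score toward the mean by the unreliability: T̂ = 0.81·75 + 0.19·104.08 = 60.75 + 19.7752 = 80.525.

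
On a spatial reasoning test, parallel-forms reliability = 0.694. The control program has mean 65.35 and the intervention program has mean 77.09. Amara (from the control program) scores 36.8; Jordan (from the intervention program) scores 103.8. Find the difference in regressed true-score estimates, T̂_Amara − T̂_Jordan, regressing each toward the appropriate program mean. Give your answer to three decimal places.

T̂_Amara = 0.694(36.8) + 0.306(65.35) = 45.53630
T̂_Jordan = 0.694(103.8) + 0.306(77.09) = 95.62674
Difference = 45.53630 − 95.62674 = -50.09044

-50.090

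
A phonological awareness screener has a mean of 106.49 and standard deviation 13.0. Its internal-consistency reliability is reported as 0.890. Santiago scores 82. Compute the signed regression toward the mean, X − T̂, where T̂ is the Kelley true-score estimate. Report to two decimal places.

Regress the observed score toward the mean by the unreliability: T̂ = 0.890·82 + 0.110·106.49 = 72.980 + 11.71390 = 84.6939.
X − T̂ = 82 − 84.694 = -2.694 → -2.69

-2.69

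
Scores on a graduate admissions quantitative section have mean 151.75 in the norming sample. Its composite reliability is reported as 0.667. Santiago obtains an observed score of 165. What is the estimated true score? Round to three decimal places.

T̂ = ρX + (1 − ρ)μ
  = 0.667 × 165 + 0.333 × 151.75
  = 110.055 + 50.53275
  = 160.5877
  ≈ 160.588

160.588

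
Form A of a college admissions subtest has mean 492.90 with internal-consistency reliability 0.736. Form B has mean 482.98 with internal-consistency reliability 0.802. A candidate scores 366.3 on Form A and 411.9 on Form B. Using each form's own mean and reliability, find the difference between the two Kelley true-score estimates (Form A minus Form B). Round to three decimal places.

T̂_A = 0.736(366.3) + 0.264(492.90) = 399.72240
T̂_B = 0.802(411.9) + 0.198(482.98) = 425.97384
T̂_A − T̂_B = -26.25144

-26.251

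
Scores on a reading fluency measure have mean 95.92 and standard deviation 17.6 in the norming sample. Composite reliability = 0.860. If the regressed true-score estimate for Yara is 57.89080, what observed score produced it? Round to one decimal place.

51.7

T̂ = ρX + (1 − ρ)μ  ⇒  X = (T̂ − (1 − ρ)μ) / ρ
X = (57.89080 − 0.140 × 95.92) / 0.860 = (57.89080 − 13.42880) / 0.860 = 44.46200 / 0.860 = 51.700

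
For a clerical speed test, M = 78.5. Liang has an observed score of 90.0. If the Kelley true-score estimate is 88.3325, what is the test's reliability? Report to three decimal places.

0.855

T̂ = ρX + (1 − ρ)μ  ⇒  T̂ − μ = ρ(X − μ)
ρ = (T̂ − μ)/(X − μ) = (88.3325 − 78.5) / (90.0 − 78.5) = 9.8325 / 11.5 = 0.85500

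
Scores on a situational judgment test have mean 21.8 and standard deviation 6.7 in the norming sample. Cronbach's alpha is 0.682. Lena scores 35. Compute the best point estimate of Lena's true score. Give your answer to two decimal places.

30.80

T̂ = 0.682(35) + 0.318(21.8) = 23.870 + 6.9324 = 30.802 → 30.80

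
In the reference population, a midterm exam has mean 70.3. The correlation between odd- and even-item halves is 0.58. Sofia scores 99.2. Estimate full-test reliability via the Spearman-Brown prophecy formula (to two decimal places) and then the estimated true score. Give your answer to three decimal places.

Spearman-Brown: ρ = 2r/(1 + r) = 2(0.58)/(1 + 0.58) = 1.160/1.58 = 0.7342 → 0.73
T̂ = 0.73(99.2) + 0.27(70.3) = 72.416 + 18.981 = 91.3970 → 91.397

91.397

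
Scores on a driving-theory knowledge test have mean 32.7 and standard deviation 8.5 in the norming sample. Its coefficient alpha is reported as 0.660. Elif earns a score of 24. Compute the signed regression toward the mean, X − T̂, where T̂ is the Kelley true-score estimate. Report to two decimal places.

-2.96

Kelley's formula gives T̂ = 0.660·24 + 0.340·32.7 = 15.840 + 11.1180 = 26.9580.
X − T̂ = 24 − 26.958 = -2.958 → -2.96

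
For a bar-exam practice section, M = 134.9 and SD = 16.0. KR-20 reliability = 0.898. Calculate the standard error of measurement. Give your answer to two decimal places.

5.11

SEM = SD · √(1 − ρ) = 16.0 × √0.102 = 16.0 × 0.3194 = 5.110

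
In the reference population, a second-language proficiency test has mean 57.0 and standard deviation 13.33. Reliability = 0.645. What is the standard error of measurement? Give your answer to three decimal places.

SEM = SD · √(1 − ρ) = 13.33 × √0.355 = 13.33 × 0.5958 = 7.9423

7.942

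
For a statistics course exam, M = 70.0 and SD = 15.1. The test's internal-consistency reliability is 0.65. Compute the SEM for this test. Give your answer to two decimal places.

8.93

SEM = SD · √(1 − ρ) = 15.1 × √0.35 = 15.1 × 0.5916 = 8.933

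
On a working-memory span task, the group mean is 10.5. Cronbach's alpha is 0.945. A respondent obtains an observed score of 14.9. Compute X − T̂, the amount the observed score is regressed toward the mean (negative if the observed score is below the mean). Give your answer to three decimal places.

Kelley's formula gives T̂ = 0.945·14.9 + 0.055·10.5 = 14.0805 + 0.5775 = 14.65800.
X − T̂ = 14.9 − 14.6580 = 0.2420 → 0.242

0.242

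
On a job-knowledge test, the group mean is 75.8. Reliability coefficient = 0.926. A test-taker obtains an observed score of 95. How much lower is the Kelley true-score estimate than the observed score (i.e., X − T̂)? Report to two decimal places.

T̂ = 0.926(95) + 0.074(75.8) = 87.970 + 5.6092 = 93.5792 → 93.579
X − T̂ = 95 − 93.579 = 1.421 → 1.42

1.42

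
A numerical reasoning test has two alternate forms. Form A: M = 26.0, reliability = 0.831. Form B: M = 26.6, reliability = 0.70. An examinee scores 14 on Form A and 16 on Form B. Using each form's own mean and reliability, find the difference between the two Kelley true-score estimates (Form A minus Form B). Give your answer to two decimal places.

T̂_A = 0.831(14) + 0.169(26.0) = 16.0280
T̂_B = 0.70(16) + 0.30(26.6) = 19.1800
T̂_A − T̂_B = -3.1520

-3.15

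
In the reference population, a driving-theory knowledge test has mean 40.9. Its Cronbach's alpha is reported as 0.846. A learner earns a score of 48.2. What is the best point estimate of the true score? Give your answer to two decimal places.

47.08

Weight the observed score by reliability and the mean by (1 − reliability): T̂ = 0.846·48.2 + 0.154·40.9 = 40.7772 + 6.2986 = 47.076.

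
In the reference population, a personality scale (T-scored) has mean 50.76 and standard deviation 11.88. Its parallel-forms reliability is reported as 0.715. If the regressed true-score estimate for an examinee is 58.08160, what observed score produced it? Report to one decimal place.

T̂ = ρX + (1 − ρ)μ  ⇒  X = (T̂ − (1 − ρ)μ) / ρ
X = (58.08160 − 0.285 × 50.76) / 0.715 = (58.08160 − 14.46660) / 0.715 = 43.61500 / 0.715 = 61.000

61.0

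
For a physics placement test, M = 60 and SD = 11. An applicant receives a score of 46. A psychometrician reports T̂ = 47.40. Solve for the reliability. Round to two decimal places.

0.90

T̂ = ρX + (1 − ρ)μ  ⇒  T̂ − μ = ρ(X − μ)
ρ = (T̂ − μ)/(X − μ) = (47.40 − 60) / (46 − 60) = -12.60 / -14.0 = 0.9000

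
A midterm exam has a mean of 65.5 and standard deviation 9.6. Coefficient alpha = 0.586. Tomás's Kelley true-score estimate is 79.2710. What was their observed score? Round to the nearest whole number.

T̂ = ρX + (1 − ρ)μ  ⇒  X = (T̂ − (1 − ρ)μ) / ρ
X = (79.2710 − 0.414 × 65.5) / 0.586 = (79.2710 − 27.1170) / 0.586 = 52.1540 / 0.586 = 89.00

89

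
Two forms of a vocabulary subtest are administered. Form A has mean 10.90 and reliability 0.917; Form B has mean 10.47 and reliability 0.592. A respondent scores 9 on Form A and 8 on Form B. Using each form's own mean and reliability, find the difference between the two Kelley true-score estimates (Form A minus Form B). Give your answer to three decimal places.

0.150

T̂_A = 0.917(9) + 0.083(10.90) = 9.15770
T̂_B = 0.592(8) + 0.408(10.47) = 9.00776
T̂_A − T̂_B = 0.14994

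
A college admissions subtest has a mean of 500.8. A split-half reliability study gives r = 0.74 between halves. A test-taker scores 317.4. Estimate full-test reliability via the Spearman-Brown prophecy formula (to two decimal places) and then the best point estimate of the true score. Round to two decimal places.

Spearman-Brown: ρ = 2r/(1 + r) = 2(0.74)/(1 + 0.74) = 1.480/1.74 = 0.8506 → 0.85
Regress the observed score toward the mean by the unreliability: T̂ = 0.85·317.4 + 0.15·500.8 = 269.790 + 75.120 = 344.910.

344.91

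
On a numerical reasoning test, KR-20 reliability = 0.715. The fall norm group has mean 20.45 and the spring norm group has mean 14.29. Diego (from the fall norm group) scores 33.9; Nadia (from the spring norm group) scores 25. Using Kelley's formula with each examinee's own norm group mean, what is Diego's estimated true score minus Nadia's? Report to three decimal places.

T̂_Diego = 0.715(33.9) + 0.285(20.45) = 30.06675
T̂_Nadia = 0.715(25) + 0.285(14.29) = 21.94765
Difference = 30.06675 − 21.94765 = 8.11910

8.119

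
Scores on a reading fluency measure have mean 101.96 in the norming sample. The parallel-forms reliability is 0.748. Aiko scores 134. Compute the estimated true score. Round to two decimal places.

T̂ = ρX + (1 − ρ)μ
  = 0.748 × 134 + 0.252 × 101.96
  = 100.232 + 25.69392
  = 125.926
  ≈ 125.93

125.93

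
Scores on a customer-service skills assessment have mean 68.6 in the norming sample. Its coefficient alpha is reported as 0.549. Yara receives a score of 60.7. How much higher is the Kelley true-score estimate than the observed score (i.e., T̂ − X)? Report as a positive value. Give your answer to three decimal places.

3.563

T̂ = ρX + (1 − ρ)μ
  = 0.549 × 60.7 + 0.451 × 68.6
  = 33.3243 + 30.9386
  = 64.26290
  ≈ 64.2629
T̂ − X = 64.2629 − 60.7 = 3.5629 → 3.563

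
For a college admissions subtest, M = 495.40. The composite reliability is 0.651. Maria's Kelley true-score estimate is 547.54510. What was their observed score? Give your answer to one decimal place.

575.5

T̂ = ρX + (1 − ρ)μ  ⇒  X = (T̂ − (1 − ρ)μ) / ρ
X = (547.54510 − 0.349 × 495.40) / 0.651 = (547.54510 − 172.89460) / 0.651 = 374.65050 / 0.651 = 575.500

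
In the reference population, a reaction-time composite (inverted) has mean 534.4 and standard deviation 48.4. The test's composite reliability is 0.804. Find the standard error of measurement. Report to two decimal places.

SEM = SD · √(1 − ρ) = 48.4 × √0.196 = 48.4 × 0.4427 = 21.428

21.43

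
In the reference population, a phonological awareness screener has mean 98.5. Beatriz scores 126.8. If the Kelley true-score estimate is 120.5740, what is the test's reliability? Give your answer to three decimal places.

T̂ = ρX + (1 − ρ)μ  ⇒  T̂ − μ = ρ(X − μ)
ρ = (T̂ − μ)/(X − μ) = (120.5740 − 98.5) / (126.8 − 98.5) = 22.0740 / 28.3 = 0.78000

0.780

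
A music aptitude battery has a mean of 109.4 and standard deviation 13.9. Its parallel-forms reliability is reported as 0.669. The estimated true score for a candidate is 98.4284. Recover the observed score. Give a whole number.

T̂ = ρX + (1 − ρ)μ  ⇒  X = (T̂ − (1 − ρ)μ) / ρ
X = (98.4284 − 0.331 × 109.4) / 0.669 = (98.4284 − 36.2114) / 0.669 = 62.2170 / 0.669 = 93.00

93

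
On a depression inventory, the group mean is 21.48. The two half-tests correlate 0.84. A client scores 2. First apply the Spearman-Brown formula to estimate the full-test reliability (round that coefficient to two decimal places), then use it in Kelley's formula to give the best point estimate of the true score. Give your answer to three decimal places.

Spearman-Brown: ρ = 2r/(1 + r) = 2(0.84)/(1 + 0.84) = 1.680/1.84 = 0.9130 → 0.91
T̂ = 0.91(2) + 0.09(21.48) = 1.82 + 1.9332 = 3.7532 → 3.753

3.753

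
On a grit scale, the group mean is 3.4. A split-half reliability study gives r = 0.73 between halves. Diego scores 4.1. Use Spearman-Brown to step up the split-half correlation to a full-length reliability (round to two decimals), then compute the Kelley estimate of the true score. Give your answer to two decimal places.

Spearman-Brown: ρ = 2r/(1 + r) = 2(0.73)/(1 + 0.73) = 1.460/1.73 = 0.8439 → 0.84
T̂ = ρX + (1 − ρ)μ
  = 0.84 × 4.1 + 0.16 × 3.4
  = 3.444 + 0.544
  = 3.988
  ≈ 3.99

3.99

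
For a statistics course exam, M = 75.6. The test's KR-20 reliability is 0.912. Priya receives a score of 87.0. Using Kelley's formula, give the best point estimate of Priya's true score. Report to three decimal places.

T̂ = 0.912(87.0) + 0.088(75.6) = 79.3440 + 6.6528 = 85.9968 → 85.997

85.997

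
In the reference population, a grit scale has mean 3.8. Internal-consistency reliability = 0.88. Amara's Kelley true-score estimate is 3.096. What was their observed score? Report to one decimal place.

T̂ = ρX + (1 − ρ)μ  ⇒  X = (T̂ − (1 − ρ)μ) / ρ
X = (3.096 − 0.12 × 3.8) / 0.88 = (3.096 − 0.456) / 0.88 = 2.640 / 0.88 = 3.000

3.0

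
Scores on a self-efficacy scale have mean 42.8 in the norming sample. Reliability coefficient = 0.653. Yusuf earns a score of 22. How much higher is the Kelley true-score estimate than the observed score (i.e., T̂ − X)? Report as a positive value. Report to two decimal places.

7.22

T̂ = ρX + (1 − ρ)μ
  = 0.653 × 22 + 0.347 × 42.8
  = 14.366 + 14.8516
  = 29.2176
  ≈ 29.218
T̂ − X = 29.218 − 22 = 7.218 → 7.22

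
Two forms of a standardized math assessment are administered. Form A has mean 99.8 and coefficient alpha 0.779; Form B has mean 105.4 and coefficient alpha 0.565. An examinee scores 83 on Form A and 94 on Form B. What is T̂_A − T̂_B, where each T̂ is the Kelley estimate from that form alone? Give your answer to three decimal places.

-12.246

T̂_A = 0.779(83) + 0.221(99.8) = 86.71280
T̂_B = 0.565(94) + 0.435(105.4) = 98.95900
T̂_A − T̂_B = -12.24620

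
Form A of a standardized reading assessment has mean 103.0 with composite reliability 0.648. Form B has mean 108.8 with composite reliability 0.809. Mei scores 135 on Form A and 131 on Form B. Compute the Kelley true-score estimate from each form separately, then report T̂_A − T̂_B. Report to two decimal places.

T̂_A = 0.648(135) + 0.352(103.0) = 123.7360
T̂_B = 0.809(131) + 0.191(108.8) = 126.7598
T̂_A − T̂_B = -3.0238

-3.02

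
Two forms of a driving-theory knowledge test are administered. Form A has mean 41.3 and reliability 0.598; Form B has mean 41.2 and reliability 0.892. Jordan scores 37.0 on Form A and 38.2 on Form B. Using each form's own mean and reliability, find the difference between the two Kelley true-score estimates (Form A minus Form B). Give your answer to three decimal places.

T̂_A = 0.598(37.0) + 0.402(41.3) = 38.72860
T̂_B = 0.892(38.2) + 0.108(41.2) = 38.52400
T̂_A − T̂_B = 0.20460

0.205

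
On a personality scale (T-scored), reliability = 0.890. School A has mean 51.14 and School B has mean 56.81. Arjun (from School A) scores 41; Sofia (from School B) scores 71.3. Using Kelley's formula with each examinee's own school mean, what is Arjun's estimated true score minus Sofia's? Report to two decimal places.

-27.59

T̂_Arjun = 0.890(41) + 0.110(51.14) = 42.1154
T̂_Sofia = 0.890(71.3) + 0.110(56.81) = 69.7061
Difference = 42.1154 − 69.7061 = -27.5907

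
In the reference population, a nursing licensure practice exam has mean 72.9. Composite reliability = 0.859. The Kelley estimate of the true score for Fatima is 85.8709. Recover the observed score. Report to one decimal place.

88.0

T̂ = ρX + (1 − ρ)μ  ⇒  X = (T̂ − (1 − ρ)μ) / ρ
X = (85.8709 − 0.141 × 72.9) / 0.859 = (85.8709 − 10.2789) / 0.859 = 75.5920 / 0.859 = 88.000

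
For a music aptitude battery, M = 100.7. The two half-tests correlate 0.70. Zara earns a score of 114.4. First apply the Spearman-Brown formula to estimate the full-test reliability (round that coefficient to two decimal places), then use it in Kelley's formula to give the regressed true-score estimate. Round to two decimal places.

111.93

Spearman-Brown: ρ = 2r/(1 + r) = 2(0.70)/(1 + 0.70) = 1.400/1.70 = 0.8235 → 0.82
T̂ = 0.82(114.4) + 0.18(100.7) = 93.808 + 18.126 = 111.934 → 111.93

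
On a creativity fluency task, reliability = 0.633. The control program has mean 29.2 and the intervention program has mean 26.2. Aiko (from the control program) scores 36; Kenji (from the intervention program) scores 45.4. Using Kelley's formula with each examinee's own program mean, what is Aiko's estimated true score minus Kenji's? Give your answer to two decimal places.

-4.85

T̂_Aiko = 0.633(36) + 0.367(29.2) = 33.5044
T̂_Kenji = 0.633(45.4) + 0.367(26.2) = 38.3536
Difference = 33.5044 − 38.3536 = -4.8492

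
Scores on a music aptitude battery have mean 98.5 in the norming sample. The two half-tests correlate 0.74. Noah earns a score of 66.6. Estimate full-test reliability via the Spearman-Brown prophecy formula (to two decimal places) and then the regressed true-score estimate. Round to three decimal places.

71.385

Spearman-Brown: ρ = 2r/(1 + r) = 2(0.74)/(1 + 0.74) = 1.480/1.74 = 0.8506 → 0.85
T̂ = 0.85(66.6) + 0.15(98.5) = 56.610 + 14.775 = 71.3850 → 71.385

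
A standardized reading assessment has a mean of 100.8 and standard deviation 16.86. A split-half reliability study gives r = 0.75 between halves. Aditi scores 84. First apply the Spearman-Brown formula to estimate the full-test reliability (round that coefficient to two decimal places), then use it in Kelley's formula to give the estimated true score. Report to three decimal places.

86.352

Spearman-Brown: ρ = 2r/(1 + r) = 2(0.75)/(1 + 0.75) = 1.500/1.75 = 0.8571 → 0.86
T̂ = 0.86(84) + 0.14(100.8) = 72.24 + 14.112 = 86.3520 → 86.352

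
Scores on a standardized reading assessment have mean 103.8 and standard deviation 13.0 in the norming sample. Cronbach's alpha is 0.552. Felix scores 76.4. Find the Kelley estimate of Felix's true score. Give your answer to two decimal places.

88.68

T̂ = ρX + (1 − ρ)μ
  = 0.552 × 76.4 + 0.448 × 103.8
  = 42.1728 + 46.5024
  = 88.675
  ≈ 88.68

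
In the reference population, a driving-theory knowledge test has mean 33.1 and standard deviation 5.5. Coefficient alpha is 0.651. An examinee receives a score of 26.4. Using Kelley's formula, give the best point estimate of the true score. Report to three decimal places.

28.738

T̂ = ρX + (1 − ρ)μ
  = 0.651 × 26.4 + 0.349 × 33.1
  = 17.1864 + 11.5519
  = 28.7383
  ≈ 28.738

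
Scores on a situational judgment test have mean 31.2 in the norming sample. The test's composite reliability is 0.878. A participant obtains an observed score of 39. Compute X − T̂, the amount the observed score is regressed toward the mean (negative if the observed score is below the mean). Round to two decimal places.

0.95

T̂ = 0.878(39) + 0.122(31.2) = 34.242 + 3.8064 = 38.0484 → 38.048
X − T̂ = 39 − 38.048 = 0.952 → 0.95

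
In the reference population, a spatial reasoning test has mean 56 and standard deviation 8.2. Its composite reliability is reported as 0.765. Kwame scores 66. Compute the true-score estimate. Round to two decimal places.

T̂ = 0.765(66) + 0.235(56) = 50.490 + 13.160 = 63.650 → 63.65

63.65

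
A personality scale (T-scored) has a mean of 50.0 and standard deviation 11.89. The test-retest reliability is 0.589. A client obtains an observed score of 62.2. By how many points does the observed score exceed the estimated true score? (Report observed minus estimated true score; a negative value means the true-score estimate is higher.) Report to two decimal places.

T̂ = 0.589(62.2) + 0.411(50.0) = 36.6358 + 20.5500 = 57.1858 → 57.186
X − T̂ = 62.2 − 57.186 = 5.014 → 5.01

5.01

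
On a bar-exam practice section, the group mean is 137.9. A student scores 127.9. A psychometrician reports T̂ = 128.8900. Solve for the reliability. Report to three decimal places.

T̂ = ρX + (1 − ρ)μ  ⇒  T̂ − μ = ρ(X − μ)
ρ = (T̂ − μ)/(X − μ) = (128.8900 − 137.9) / (127.9 − 137.9) = -9.0100 / -10.0 = 0.90100

0.901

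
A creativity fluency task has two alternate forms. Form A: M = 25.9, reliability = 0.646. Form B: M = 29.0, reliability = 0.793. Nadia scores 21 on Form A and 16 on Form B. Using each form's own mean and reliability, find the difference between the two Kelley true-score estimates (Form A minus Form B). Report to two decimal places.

T̂_A = 0.646(21) + 0.354(25.9) = 22.7346
T̂_B = 0.793(16) + 0.207(29.0) = 18.6910
T̂_A − T̂_B = 4.0436

4.04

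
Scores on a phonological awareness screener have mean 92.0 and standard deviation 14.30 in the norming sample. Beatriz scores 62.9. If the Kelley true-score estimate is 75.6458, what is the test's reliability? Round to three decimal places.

0.562

T̂ = ρX + (1 − ρ)μ  ⇒  T̂ − μ = ρ(X − μ)
ρ = (T̂ − μ)/(X − μ) = (75.6458 − 92.0) / (62.9 − 92.0) = -16.3542 / -29.1 = 0.56200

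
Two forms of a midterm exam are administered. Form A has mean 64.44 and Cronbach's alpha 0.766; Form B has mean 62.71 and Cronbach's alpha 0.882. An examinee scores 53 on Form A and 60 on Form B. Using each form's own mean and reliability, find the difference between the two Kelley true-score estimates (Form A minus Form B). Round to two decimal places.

T̂_A = 0.766(53) + 0.234(64.44) = 55.6770
T̂_B = 0.882(60) + 0.118(62.71) = 60.3198
T̂_A − T̂_B = -4.6428

-4.64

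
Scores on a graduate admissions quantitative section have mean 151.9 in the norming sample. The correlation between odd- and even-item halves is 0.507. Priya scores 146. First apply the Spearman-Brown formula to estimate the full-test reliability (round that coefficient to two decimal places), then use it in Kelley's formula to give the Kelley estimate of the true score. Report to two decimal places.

Spearman-Brown: ρ = 2r/(1 + r) = 2(0.507)/(1 + 0.507) = 1.0140/1.507 = 0.6729 → 0.67
Regress the observed score toward the mean by the unreliability: T̂ = 0.67·146 + 0.33·151.9 = 97.82 + 50.127 = 147.947.

147.95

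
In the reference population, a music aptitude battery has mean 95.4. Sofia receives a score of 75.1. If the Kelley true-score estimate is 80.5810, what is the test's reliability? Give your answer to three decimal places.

0.730

T̂ = ρX + (1 − ρ)μ  ⇒  T̂ − μ = ρ(X − μ)
ρ = (T̂ − μ)/(X − μ) = (80.5810 − 95.4) / (75.1 − 95.4) = -14.8190 / -20.3 = 0.73000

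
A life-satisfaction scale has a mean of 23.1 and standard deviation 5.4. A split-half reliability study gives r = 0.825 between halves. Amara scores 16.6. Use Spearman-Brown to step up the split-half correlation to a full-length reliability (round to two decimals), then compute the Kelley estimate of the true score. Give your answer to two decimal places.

17.25

Spearman-Brown: ρ = 2r/(1 + r) = 2(0.825)/(1 + 0.825) = 1.6500/1.825 = 0.9041 → 0.90
T̂ = ρX + (1 − ρ)μ
  = 0.90 × 16.6 + 0.10 × 23.1
  = 14.940 + 2.310
  = 17.250
  ≈ 17.25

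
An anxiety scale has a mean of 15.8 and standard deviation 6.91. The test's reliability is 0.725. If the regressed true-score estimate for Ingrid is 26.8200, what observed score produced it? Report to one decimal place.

T̂ = ρX + (1 − ρ)μ  ⇒  X = (T̂ − (1 − ρ)μ) / ρ
X = (26.8200 − 0.275 × 15.8) / 0.725 = (26.8200 − 4.3450) / 0.725 = 22.4750 / 0.725 = 31.000

31.0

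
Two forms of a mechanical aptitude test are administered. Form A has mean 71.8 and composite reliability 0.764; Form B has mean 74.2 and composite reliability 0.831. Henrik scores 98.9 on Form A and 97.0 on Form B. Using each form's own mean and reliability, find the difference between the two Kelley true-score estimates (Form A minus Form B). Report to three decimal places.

T̂_A = 0.764(98.9) + 0.236(71.8) = 92.50440
T̂_B = 0.831(97.0) + 0.169(74.2) = 93.14680
T̂_A − T̂_B = -0.64240

-0.642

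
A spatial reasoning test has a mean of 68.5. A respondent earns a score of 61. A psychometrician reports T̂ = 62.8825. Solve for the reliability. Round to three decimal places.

T̂ = ρX + (1 − ρ)μ  ⇒  T̂ − μ = ρ(X − μ)
ρ = (T̂ − μ)/(X − μ) = (62.8825 − 68.5) / (61 − 68.5) = -5.6175 / -7.5 = 0.74900

0.749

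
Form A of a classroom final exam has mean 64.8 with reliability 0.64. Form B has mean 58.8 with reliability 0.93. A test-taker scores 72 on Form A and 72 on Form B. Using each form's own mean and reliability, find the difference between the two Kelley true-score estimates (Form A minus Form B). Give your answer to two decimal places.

-1.67

T̂_A = 0.64(72) + 0.36(64.8) = 69.4080
T̂_B = 0.93(72) + 0.07(58.8) = 71.0760
T̂_A − T̂_B = -1.6680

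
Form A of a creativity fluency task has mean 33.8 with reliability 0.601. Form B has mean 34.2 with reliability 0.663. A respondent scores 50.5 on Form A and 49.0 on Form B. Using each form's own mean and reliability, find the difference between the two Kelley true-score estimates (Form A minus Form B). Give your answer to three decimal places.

-0.176

T̂_A = 0.601(50.5) + 0.399(33.8) = 43.83670
T̂_B = 0.663(49.0) + 0.337(34.2) = 44.01240
T̂_A − T̂_B = -0.17570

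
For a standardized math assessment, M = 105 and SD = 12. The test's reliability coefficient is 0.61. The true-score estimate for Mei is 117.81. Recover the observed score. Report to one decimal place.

T̂ = ρX + (1 − ρ)μ  ⇒  X = (T̂ − (1 − ρ)μ) / ρ
X = (117.81 − 0.39 × 105) / 0.61 = (117.81 − 40.95) / 0.61 = 76.86 / 0.61 = 126.000

126.0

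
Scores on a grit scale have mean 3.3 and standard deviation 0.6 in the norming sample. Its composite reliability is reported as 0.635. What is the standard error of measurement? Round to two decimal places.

0.36

SEM = SD · √(1 − ρ) = 0.6 × √0.365 = 0.6 × 0.6042 = 0.362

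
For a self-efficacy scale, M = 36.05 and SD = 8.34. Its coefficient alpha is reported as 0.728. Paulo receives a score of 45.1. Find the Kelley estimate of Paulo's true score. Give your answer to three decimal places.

42.638

Regress the observed score toward the mean by the unreliability: T̂ = 0.728·45.1 + 0.272·36.05 = 32.8328 + 9.80560 = 42.6384.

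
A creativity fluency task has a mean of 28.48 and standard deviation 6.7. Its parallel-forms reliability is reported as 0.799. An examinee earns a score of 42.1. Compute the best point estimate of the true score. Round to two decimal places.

39.36

T̂ = ρX + (1 − ρ)μ
  = 0.799 × 42.1 + 0.201 × 28.48
  = 33.6379 + 5.72448
  = 39.362
  ≈ 39.36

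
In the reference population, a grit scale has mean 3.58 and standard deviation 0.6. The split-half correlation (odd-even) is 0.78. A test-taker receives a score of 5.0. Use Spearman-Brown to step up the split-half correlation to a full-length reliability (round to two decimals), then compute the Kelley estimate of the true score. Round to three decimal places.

4.830

Spearman-Brown: ρ = 2r/(1 + r) = 2(0.78)/(1 + 0.78) = 1.560/1.78 = 0.8764 → 0.88
T̂ = ρX + (1 − ρ)μ
  = 0.88 × 5.0 + 0.12 × 3.58
  = 4.400 + 0.4296
  = 4.8296
  ≈ 4.830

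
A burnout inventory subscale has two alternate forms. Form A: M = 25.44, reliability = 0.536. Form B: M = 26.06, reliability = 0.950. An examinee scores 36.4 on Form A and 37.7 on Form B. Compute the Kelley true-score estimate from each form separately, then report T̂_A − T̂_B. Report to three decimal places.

T̂_A = 0.536(36.4) + 0.464(25.44) = 31.31456
T̂_B = 0.950(37.7) + 0.050(26.06) = 37.11800
T̂_A − T̂_B = -5.80344

-5.803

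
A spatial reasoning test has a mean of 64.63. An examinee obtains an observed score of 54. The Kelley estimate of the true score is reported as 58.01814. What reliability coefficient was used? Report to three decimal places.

0.622

T̂ = ρX + (1 − ρ)μ  ⇒  T̂ − μ = ρ(X − μ)
ρ = (T̂ − μ)/(X − μ) = (58.01814 − 64.63) / (54 − 64.63) = -6.61186 / -10.63 = 0.62200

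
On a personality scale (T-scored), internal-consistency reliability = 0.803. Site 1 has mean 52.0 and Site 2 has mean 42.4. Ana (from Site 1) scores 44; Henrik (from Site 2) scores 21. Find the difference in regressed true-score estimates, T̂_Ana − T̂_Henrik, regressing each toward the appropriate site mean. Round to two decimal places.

20.36

T̂_Ana = 0.803(44) + 0.197(52.0) = 45.5760
T̂_Henrik = 0.803(21) + 0.197(42.4) = 25.2158
Difference = 45.5760 − 25.2158 = 20.3602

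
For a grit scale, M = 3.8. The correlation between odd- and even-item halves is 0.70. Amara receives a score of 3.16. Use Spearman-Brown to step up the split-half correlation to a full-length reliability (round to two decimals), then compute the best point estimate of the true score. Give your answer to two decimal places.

Spearman-Brown: ρ = 2r/(1 + r) = 2(0.70)/(1 + 0.70) = 1.400/1.70 = 0.8235 → 0.82
T̂ = 0.82(3.16) + 0.18(3.8) = 2.5912 + 0.684 = 3.275 → 3.28

3.28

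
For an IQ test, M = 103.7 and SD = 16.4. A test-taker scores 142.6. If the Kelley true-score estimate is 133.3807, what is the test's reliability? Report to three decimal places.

T̂ = ρX + (1 − ρ)μ  ⇒  T̂ − μ = ρ(X − μ)
ρ = (T̂ − μ)/(X − μ) = (133.3807 − 103.7) / (142.6 − 103.7) = 29.6807 / 38.9 = 0.76300

0.763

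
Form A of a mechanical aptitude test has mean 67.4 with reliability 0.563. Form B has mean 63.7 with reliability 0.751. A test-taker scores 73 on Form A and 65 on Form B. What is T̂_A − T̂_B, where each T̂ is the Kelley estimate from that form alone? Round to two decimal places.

T̂_A = 0.563(73) + 0.437(67.4) = 70.5528
T̂_B = 0.751(65) + 0.249(63.7) = 64.6763
T̂_A − T̂_B = 5.8765

5.88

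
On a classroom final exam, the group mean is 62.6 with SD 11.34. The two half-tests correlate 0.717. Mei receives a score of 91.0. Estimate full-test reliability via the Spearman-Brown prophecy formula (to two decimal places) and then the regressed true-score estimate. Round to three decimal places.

Spearman-Brown: ρ = 2r/(1 + r) = 2(0.717)/(1 + 0.717) = 1.4340/1.717 = 0.8352 → 0.84
T̂ = ρX + (1 − ρ)μ
  = 0.84 × 91.0 + 0.16 × 62.6
  = 76.440 + 10.016
  = 86.4560
  ≈ 86.456

86.456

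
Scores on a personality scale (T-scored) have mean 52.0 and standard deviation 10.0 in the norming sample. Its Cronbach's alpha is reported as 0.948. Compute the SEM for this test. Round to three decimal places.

SEM = SD · √(1 − ρ) = 10.0 × √0.052 = 10.0 × 0.2280 = 2.2804

2.280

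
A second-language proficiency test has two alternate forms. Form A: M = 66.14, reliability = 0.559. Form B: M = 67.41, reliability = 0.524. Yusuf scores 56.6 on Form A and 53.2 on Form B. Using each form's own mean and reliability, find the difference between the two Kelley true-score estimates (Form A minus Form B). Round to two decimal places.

T̂_A = 0.559(56.6) + 0.441(66.14) = 60.8071
T̂_B = 0.524(53.2) + 0.476(67.41) = 59.9640
T̂_A − T̂_B = 0.8432

0.84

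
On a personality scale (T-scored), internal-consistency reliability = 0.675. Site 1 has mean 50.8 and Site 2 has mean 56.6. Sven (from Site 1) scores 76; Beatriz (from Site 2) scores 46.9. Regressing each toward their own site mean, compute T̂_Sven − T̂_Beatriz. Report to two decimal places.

17.76

T̂_Sven = 0.675(76) + 0.325(50.8) = 67.8100
T̂_Beatriz = 0.675(46.9) + 0.325(56.6) = 50.0525
Difference = 67.8100 − 50.0525 = 17.7575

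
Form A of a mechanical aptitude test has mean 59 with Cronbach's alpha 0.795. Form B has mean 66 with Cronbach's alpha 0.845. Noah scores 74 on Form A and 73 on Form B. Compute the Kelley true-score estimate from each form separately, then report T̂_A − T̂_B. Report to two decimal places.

-0.99

T̂_A = 0.795(74) + 0.205(59) = 70.9250
T̂_B = 0.845(73) + 0.155(66) = 71.9150
T̂_A − T̂_B = -0.9900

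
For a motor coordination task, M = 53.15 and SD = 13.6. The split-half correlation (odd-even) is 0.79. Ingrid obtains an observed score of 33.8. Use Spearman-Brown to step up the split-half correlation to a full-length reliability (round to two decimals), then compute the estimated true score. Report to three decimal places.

36.122

Spearman-Brown: ρ = 2r/(1 + r) = 2(0.79)/(1 + 0.79) = 1.580/1.79 = 0.8827 → 0.88
Regress the observed score toward the mean by the unreliability: T̂ = 0.88·33.8 + 0.12·53.15 = 29.744 + 6.3780 = 36.1220.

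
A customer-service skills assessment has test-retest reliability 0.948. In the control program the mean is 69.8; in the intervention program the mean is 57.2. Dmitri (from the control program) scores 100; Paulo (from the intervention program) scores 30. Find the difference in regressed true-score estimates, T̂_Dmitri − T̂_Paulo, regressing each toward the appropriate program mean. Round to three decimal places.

T̂_Dmitri = 0.948(100) + 0.052(69.8) = 98.42960
T̂_Paulo = 0.948(30) + 0.052(57.2) = 31.41440
Difference = 98.42960 − 31.41440 = 67.01520

67.015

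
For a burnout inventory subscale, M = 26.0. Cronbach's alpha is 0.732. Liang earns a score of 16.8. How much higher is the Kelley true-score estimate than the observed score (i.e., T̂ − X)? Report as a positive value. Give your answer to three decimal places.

2.466

Regress the observed score toward the mean by the unreliability: T̂ = 0.732·16.8 + 0.268·26.0 = 12.2976 + 6.9680 = 19.26560.
T̂ − X = 19.2656 − 16.8 = 2.4656 → 2.466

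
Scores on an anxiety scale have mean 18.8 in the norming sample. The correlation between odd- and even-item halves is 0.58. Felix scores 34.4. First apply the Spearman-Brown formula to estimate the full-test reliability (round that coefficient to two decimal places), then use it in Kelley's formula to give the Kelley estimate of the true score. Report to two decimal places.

Spearman-Brown: ρ = 2r/(1 + r) = 2(0.58)/(1 + 0.58) = 1.160/1.58 = 0.7342 → 0.73
Weight the observed score by reliability and the mean by (1 − reliability): T̂ = 0.73·34.4 + 0.27·18.8 = 25.112 + 5.076 = 30.188.

30.19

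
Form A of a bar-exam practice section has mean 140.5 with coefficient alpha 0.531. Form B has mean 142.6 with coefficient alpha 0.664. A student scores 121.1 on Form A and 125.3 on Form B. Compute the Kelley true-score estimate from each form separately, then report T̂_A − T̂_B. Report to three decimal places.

-0.914

T̂_A = 0.531(121.1) + 0.469(140.5) = 130.19860
T̂_B = 0.664(125.3) + 0.336(142.6) = 131.11280
T̂_A − T̂_B = -0.91420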